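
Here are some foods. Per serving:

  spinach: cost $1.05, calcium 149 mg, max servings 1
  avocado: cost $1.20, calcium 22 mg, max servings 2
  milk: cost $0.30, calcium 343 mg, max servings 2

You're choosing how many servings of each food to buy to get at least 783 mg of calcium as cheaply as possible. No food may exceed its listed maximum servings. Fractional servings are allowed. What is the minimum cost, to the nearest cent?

Cost per mg of calcium: milk $0.0009, spinach $0.0070, avocado $0.0545.
Take 2 servings of milk: +686.0 mg calcium for $0.60 (total $0.60, still need 97.0 mg).
Take 0.651 servings of spinach: +97.0 mg calcium for $0.68 (total $1.28, still need 0.0 mg).
Filling from the cheapest source first is optimal under one linear minimum: $1.28.

$1.28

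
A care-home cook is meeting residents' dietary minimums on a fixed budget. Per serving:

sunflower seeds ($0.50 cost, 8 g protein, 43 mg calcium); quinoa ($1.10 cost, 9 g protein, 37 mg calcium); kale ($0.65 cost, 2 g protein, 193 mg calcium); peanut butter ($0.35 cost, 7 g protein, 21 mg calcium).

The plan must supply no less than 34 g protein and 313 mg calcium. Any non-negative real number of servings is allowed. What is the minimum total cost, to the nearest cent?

$2.32

sunflower seeds only: max(34/8, 313/43) = 7.279 servings → $3.64.
quinoa only: max(34/9, 313/37) = 8.459 servings → $9.31.
kale only: max(34/2, 313/193) = 17 servings → $11.05.
peanut butter only: max(34/7, 313/21) = 14.9 servings → $5.22.
sunflower seeds + quinoa: intersection lies outside the first quadrant.
sunflower seeds + kale with both tight: 4.071 servings and 0.7147 servings → $2.50.
sunflower seeds + peanut butter: intersection lies outside the first quadrant.
quinoa + kale with both tight: 3.569 servings and 0.9375 servings → $4.54.
quinoa + peanut butter: intersection lies outside the first quadrant.
kale + peanut butter with both tight: 1.128 servings and 4.535 servings → $2.32.
So the least-cost plan costs $2.32.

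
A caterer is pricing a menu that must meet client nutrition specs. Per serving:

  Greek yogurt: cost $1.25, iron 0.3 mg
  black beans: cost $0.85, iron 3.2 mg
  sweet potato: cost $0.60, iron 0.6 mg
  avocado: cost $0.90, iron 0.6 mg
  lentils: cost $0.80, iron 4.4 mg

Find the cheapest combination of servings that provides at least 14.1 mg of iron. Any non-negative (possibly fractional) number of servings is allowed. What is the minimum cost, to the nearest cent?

Cost per mg of iron: lentils $0.1818, black beans $0.2656, sweet potato $1.0000, avocado $1.5000, Greek yogurt $4.1667.
With no serving limits, use only lentils: 14.1 mg / 4.4 mg = 3.205 servings × $0.80 = $2.56.

$2.56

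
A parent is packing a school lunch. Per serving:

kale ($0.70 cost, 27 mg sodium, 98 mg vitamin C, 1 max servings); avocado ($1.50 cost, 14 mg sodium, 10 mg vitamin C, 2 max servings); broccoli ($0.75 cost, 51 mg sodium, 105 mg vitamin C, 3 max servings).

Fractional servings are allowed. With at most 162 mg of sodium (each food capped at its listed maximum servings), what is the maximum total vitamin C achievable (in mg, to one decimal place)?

375.9 mg

Vitamin C per mg sodium: kale 3.63, broccoli 2.059, avocado 0.7143.
Take 1 serving of kale: uses 27 mg sodium, +98.0 mg vitamin C (running total 98.0 mg).
Take 2.647 servings of broccoli: uses 135 mg sodium, +277.9 mg vitamin C (running total 375.9 mg).
Greedy by best ratio exhausts the sodium allowance optimally: 375.9 mg.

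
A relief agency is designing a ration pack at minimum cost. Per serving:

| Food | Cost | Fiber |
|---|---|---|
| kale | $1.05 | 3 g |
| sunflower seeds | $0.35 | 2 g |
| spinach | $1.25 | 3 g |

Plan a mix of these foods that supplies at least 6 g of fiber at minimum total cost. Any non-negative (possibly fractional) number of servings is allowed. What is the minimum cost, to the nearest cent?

Cost per g of fiber: sunflower seeds $0.1750, kale $0.3500, spinach $0.4167.
With no serving limits, use only sunflower seeds: 6 g / 2 g = 3 servings × $0.35 = $1.05.

$1.05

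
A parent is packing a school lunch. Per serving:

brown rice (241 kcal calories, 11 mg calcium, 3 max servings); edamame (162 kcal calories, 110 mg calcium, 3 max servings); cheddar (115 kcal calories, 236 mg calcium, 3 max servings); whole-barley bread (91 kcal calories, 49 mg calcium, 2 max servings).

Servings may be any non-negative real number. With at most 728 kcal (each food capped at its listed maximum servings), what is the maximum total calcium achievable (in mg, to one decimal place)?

968.1 mg

Calcium per kcal: cheddar 2.052, edamame 0.679, whole-barley bread 0.5385, brown rice 0.04564.
Take 3 servings of cheddar: uses 345 kcal, +708.0 mg calcium (running total 708.0 mg).
Take 2.364 servings of edamame: uses 383 kcal, +260.1 mg calcium (running total 968.1 mg).
Greedy by best ratio exhausts the calories allowance optimally: 968.1 mg.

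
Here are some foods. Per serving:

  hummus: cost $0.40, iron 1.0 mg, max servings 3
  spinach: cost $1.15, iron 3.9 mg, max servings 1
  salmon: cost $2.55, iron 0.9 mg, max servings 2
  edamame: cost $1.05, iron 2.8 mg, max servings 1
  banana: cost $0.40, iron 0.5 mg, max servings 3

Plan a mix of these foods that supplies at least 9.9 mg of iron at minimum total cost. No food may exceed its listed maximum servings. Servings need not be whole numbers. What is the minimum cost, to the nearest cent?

Cost per mg of iron: spinach $0.2949, edamame $0.3750, hummus $0.4000, banana $0.8000, salmon $2.8333.
Take 1 serving of spinach: +3.9 mg iron for $1.15 (total $1.15, still need 6.0 mg).
Take 1 serving of edamame: +2.8 mg iron for $1.05 (total $2.20, still need 3.2 mg).
Take 3 servings of hummus: +3.0 mg iron for $1.20 (total $3.40, still need 0.2 mg).
Take 0.4 servings of banana: +0.2 mg iron for $0.16 (total $3.56, still need 0.0 mg).
Greedy by cheapest-per-mg is optimal for a single linear constraint, so the minimum cost is $3.56.

$3.56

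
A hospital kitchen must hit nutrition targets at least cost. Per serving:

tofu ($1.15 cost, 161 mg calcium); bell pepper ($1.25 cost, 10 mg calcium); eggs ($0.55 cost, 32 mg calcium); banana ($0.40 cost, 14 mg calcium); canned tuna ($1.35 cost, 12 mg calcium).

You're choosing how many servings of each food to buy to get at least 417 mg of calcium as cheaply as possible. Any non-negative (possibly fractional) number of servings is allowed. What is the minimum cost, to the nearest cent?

Cost per mg of calcium: tofu $0.0071, eggs $0.0172, banana $0.0286, canned tuna $0.1125, bell pepper $0.1250.
With no serving limits, use only tofu: 417 mg / 161 mg = 2.59 servings × $1.15 = $2.98.

$2.98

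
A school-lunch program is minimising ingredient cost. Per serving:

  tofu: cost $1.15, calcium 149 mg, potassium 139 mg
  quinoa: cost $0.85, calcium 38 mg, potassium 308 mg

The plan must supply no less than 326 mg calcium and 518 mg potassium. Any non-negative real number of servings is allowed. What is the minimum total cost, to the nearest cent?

For a min-cost LP with two ≥-constraints, a basic feasible solution has at most two positive variables.
tofu only: max(326/149, 518/139) = 3.727 servings → $4.29.
quinoa only: max(326/38, 518/308) = 8.579 servings → $7.29.
tofu + quinoa with both tight: 1.988 servings and 0.7847 servings → $2.95.
So the least-cost plan costs $2.95.

$2.95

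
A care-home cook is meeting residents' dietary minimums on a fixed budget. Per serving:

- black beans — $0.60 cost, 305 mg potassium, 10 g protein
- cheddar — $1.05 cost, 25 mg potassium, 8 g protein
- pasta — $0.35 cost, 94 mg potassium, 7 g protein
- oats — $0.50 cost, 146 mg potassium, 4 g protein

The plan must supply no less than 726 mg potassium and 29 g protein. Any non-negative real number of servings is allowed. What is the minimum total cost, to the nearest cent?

The cheapest plan sits at a corner of the feasible region — with two constraints it uses at most two foods.
black beans only: max(726/305, 29/10) = 2.9 servings → $1.74.
cheddar only: max(726/25, 29/8) = 29.04 servings → $30.49.
pasta only: max(726/94, 29/7) = 7.723 servings → $2.70.
oats only: max(726/146, 29/4) = 7.25 servings → $3.62.
black beans + cheddar with both tight: 2.321 servings and 0.7237 servings → $2.15.
black beans + pasta with both tight: 1.972 servings and 1.326 servings → $1.65.
black beans + oats with both targets exact would need a negative amount; discard.
cheddar + pasta: the both-tight solution has a negative serving — not a feasible corner.
cheddar + oats with both tight: 1.245 servings and 4.759 servings → $3.69.
pasta + oats with both tight: 2.059 servings and 3.647 servings → $2.54.
Cheapest feasible corner: $1.65.

$1.65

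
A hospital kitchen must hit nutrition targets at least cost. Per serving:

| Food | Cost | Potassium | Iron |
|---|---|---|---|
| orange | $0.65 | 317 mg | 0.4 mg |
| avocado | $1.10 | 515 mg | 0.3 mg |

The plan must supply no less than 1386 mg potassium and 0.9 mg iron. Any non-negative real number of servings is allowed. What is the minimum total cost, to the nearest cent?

With two linear requirements the optimum uses one or two foods; enumerate the corners.
orange only: max(1386/317, 0.9/0.4) = 4.372 servings → $2.84.
avocado only: max(1386/515, 0.9/0.3) = 3 servings → $3.30.
orange + avocado with both tight: 0.4301 servings and 2.427 servings → $2.95.
Cheapest feasible corner: $2.84.

$2.84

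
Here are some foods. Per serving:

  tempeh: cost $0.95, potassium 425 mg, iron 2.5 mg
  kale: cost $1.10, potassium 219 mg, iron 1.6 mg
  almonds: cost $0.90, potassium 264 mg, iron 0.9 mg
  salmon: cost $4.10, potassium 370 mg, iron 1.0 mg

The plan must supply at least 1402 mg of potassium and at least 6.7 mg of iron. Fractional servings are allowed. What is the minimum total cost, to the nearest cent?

Check every corner: each single food scaled to meet both minima, and each pair solved so both constraints bind.
tempeh only: max(1402/425, 6.7/2.5) = 3.299 servings → $3.13.
kale only: max(1402/219, 6.7/1.6) = 6.402 servings → $7.04.
almonds only: max(1402/264, 6.7/0.9) = 7.444 servings → $6.70.
salmon only: max(1402/370, 6.7/1.0) = 6.7 servings → $27.47.
tempeh + kale with both targets exact would need a negative amount; discard.
tempeh + almonds with both tight: 1.827 servings and 2.369 servings → $3.87.
tempeh + salmon with both tight: 2.154 servings and 1.315 servings → $7.44.
kale + almonds with both tight: 2.25 servings and 3.444 servings → $5.57.
kale + salmon with both tight: 2.887 servings and 2.08 servings → $11.70.
almonds + salmon: intersection lies outside the first quadrant.
So the least-cost plan costs $3.13.

$3.13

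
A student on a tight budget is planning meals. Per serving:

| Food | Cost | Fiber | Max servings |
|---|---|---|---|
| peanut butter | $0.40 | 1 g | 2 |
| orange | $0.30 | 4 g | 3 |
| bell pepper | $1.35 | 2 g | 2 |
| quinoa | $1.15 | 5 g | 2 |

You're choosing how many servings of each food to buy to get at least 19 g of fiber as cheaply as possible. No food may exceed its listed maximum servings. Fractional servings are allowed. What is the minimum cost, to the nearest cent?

$2.51

Cost per g of fiber: orange $0.0750, quinoa $0.2300, peanut butter $0.4000, bell pepper $0.6750.
Take 3 servings of orange: +12.0 g fiber for $0.90 (total $0.90, still need 7.0 g).
Take 1.4 servings of quinoa: +7.0 g fiber for $1.61 (total $2.51, still need 0.0 g).
Greedy by cheapest-per-g is optimal for a single linear constraint, so the minimum cost is $2.51.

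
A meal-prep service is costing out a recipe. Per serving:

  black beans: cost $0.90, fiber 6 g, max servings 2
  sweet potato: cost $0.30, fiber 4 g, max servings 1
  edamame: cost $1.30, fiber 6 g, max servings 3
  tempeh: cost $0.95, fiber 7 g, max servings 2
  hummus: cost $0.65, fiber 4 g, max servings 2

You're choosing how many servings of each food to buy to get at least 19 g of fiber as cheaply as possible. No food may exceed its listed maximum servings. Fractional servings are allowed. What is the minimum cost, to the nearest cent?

Cost per g of fiber: sweet potato $0.0750, tempeh $0.1357, black beans $0.1500, hummus $0.1625, edamame $0.2167.
Take 1 serving of sweet potato: +4.0 g fiber for $0.30 (total $0.30, still need 15.0 g).
Take 2 servings of tempeh: +14.0 g fiber for $1.90 (total $2.20, still need 1.0 g).
Take 0.1667 servings of black beans: +1.0 g fiber for $0.15 (total $2.35, still need 0.0 g).
Greedy by cheapest-per-g is optimal for a single linear constraint, so the minimum cost is $2.35.

$2.35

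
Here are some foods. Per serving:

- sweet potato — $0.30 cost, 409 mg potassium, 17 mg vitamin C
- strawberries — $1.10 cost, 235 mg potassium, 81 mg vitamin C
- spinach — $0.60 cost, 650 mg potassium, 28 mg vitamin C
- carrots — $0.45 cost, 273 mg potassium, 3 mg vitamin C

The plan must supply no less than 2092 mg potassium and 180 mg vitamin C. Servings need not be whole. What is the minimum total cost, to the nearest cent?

$2.75

An LP optimum is at a vertex; with two nutrient constraints at most two foods are used. Check each candidate.
sweet potato only: max(2092/409, 180/17) = 10.59 servings → $3.18.
strawberries only: max(2092/235, 180/81) = 8.902 servings → $9.79.
spinach only: max(2092/650, 180/28) = 6.429 servings → $3.86.
carrots only: max(2092/273, 180/3) = 60 servings → $27.00.
sweet potato + strawberries with both tight: 4.364 servings and 1.306 servings → $2.75.
sweet potato + spinach with both targets exact would need a negative amount; discard.
sweet potato + carrots: the both-tight solution has a negative serving — not a feasible corner.
strawberries + spinach with both tight: 1.268 servings and 2.76 servings → $3.05.
strawberries + carrots with both tight: 2.002 servings and 5.939 servings → $4.88.
spinach + carrots: intersection lies outside the first quadrant.
Cheapest feasible corner: $2.75.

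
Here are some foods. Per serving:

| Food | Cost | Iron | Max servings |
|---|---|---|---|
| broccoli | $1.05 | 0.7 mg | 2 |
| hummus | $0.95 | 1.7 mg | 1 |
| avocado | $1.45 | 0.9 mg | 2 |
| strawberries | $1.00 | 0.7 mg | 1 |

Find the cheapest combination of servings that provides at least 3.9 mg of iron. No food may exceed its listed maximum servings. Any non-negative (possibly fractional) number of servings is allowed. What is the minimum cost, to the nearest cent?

Cost per mg of iron: hummus $0.5588, strawberries $1.4286, broccoli $1.5000, avocado $1.6111.
Take 1 serving of hummus: +1.7 mg iron for $0.95 (total $0.95, still need 2.2 mg).
Take 1 serving of strawberries: +0.7 mg iron for $1.00 (total $1.95, still need 1.5 mg).
Take 2 servings of broccoli: +1.4 mg iron for $2.10 (total $4.05, still need 0.1 mg).
Take 0.1111 servings of avocado: +0.1 mg iron for $0.16 (total $4.21, still need 0.0 mg).
Greedy by cheapest-per-mg is optimal for a single linear constraint, so the minimum cost is $4.21.

$4.21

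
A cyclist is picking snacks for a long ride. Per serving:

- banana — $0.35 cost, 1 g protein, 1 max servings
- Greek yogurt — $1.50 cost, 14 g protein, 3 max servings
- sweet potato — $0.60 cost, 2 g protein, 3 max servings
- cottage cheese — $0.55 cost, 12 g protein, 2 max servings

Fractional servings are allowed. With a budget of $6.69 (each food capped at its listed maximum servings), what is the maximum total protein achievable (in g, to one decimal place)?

Protein per dollar: cottage cheese 21.82, Greek yogurt 9.333, sweet potato 3.333, banana 2.857.
Take 2 servings of cottage cheese: spends $1.10, +24.0 g protein (running total 24.0 g).
Take 3 servings of Greek yogurt: spends $4.50, +42.0 g protein (running total 66.0 g).
Take 1.817 servings of sweet potato: spends $1.09, +3.6 g protein (running total 69.6 g).
Greedy by best ratio exhausts the cost allowance optimally: 69.6 g.

69.6 g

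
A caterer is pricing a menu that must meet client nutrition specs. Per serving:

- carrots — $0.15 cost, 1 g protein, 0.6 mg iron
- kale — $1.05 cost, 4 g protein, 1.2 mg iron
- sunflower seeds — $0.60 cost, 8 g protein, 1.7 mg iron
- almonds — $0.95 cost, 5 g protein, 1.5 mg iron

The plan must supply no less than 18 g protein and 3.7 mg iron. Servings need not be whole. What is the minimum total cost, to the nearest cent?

carrots only: max(18/1, 3.7/0.6) = 18 servings → $2.70.
kale only: max(18/4, 3.7/1.2) = 4.5 servings → $4.72.
sunflower seeds only: max(18/8, 3.7/1.7) = 2.25 servings → $1.35.
almonds only: max(18/5, 3.7/1.5) = 3.6 servings → $3.42.
carrots + kale: the both-tight solution has a negative serving — not a feasible corner.
carrots + sunflower seeds: the both-tight solution has a negative serving — not a feasible corner.
carrots + almonds: intersection lies outside the first quadrant.
kale + sunflower seeds: the both-tight solution has a negative serving — not a feasible corner.
kale + almonds (both tight): parallel constraints — no distinct corner.
sunflower seeds + almonds with both targets exact would need a negative amount; discard.
So the least-cost plan costs $1.35.

$1.35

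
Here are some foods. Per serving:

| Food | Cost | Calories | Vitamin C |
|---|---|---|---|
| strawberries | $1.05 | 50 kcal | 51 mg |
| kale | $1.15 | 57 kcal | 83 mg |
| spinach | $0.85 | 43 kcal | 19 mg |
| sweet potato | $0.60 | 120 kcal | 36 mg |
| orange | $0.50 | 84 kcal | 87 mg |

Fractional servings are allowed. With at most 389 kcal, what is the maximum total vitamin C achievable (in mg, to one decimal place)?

Vitamin C per kcal: kale 1.456, orange 1.036, strawberries 1.02, spinach 0.4419, sweet potato 0.3.
With no serving limits, spend the whole calories allowance on kale: 389 kcal / 57 kcal × 83 mg = 566.4 mg.

566.4 mg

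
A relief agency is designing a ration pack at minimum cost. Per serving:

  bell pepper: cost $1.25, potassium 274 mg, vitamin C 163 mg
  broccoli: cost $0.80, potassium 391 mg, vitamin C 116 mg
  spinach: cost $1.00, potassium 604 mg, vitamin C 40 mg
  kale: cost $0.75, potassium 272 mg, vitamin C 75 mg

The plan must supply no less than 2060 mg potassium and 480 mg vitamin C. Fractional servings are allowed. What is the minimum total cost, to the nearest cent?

$3.99

An LP optimum is at a vertex; with two nutrient constraints at most two foods are used. Check each candidate.
bell pepper only: max(2060/274, 480/163) = 7.518 servings → $9.40.
broccoli only: max(2060/391, 480/116) = 5.269 servings → $4.21.
spinach only: max(2060/604, 480/40) = 12 servings → $12.00.
kale only: max(2060/272, 480/75) = 7.574 servings → $5.68.
bell pepper + broccoli: the both-tight solution has a negative serving — not a feasible corner.
bell pepper + spinach with both tight: 2.372 servings and 2.335 servings → $5.30.
bell pepper + kale: intersection lies outside the first quadrant.
broccoli + spinach with both tight: 3.813 servings and 0.9422 servings → $3.99.
broccoli + kale: the both-tight solution has a negative serving — not a feasible corner.
spinach + kale with both tight: 0.6955 servings and 6.029 servings → $5.22.
So the least-cost plan costs $3.99.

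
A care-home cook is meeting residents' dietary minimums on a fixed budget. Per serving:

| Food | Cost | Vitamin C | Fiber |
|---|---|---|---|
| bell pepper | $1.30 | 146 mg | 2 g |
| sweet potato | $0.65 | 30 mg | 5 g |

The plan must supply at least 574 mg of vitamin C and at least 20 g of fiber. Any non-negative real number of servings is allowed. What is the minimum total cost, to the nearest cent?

The cheapest plan sits at a corner of the feasible region — with two constraints it uses at most two foods.
bell pepper only: max(574/146, 20/2) = 10 servings → $13.00.
sweet potato only: max(574/30, 20/5) = 19.13 servings → $12.44.
bell pepper + sweet potato with both tight: 3.388 servings and 2.645 servings → $6.12.
So the least-cost plan costs $6.12.

$6.12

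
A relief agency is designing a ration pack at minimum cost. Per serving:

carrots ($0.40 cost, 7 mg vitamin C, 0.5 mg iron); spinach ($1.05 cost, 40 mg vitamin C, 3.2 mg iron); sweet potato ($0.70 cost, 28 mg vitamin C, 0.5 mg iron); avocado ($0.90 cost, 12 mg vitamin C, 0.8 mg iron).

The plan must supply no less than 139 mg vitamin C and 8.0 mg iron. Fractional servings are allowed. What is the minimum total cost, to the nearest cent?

$3.59

Two binding constraints pin down two serving amounts, so the optimal mix uses at most two foods. The candidates are each food alone (scaled to the tighter of vitamin C/iron) and each pair with both constraints tight.
carrots only: max(139/7, 8.0/0.5) = 19.86 servings → $7.94.
spinach only: max(139/40, 8.0/3.2) = 3.475 servings → $3.65.
sweet potato only: max(139/28, 8.0/0.5) = 16 servings → $11.20.
avocado only: max(139/12, 8.0/0.8) = 11.58 servings → $10.43.
carrots + spinach: the both-tight solution has a negative serving — not a feasible corner.
carrots + sweet potato with both tight: 14.71 servings and 1.286 servings → $6.79.
carrots + avocado with both targets exact would need a negative amount; discard.
spinach + sweet potato with both tight: 2.22 servings and 1.793 servings → $3.59.
spinach + avocado with both targets exact would need a negative amount; discard.
sweet potato + avocado with both tight: 0.9268 servings and 9.421 servings → $9.13.
So the least-cost plan costs $3.59.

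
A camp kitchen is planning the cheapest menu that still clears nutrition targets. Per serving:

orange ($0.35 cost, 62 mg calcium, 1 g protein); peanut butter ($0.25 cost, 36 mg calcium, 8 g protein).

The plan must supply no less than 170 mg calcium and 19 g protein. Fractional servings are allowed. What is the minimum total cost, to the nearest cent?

An LP optimum is at a vertex; with two nutrient constraints at most two foods are used. Check each candidate.
orange only: max(170/62, 19/1) = 19 servings → $6.65.
peanut butter only: max(170/36, 19/8) = 4.722 servings → $1.18.
orange + peanut butter with both tight: 1.47 servings and 2.191 servings → $1.06.
Cheapest feasible corner: $1.06.

$1.06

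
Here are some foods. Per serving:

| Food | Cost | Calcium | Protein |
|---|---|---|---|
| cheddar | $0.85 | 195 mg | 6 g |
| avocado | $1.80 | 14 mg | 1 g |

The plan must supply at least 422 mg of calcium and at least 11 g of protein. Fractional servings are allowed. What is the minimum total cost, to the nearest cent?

At the optimum either one food covers both requirements or two foods hit both targets exactly; no other combination can be cheaper.
cheddar only: max(422/195, 11/6) = 2.164 servings → $1.84.
avocado only: max(422/14, 11/1) = 30.14 servings → $54.26.
cheddar + avocado with both targets exact would need a negative amount; discard.
The minimum over all feasible corners is $1.84.

$1.84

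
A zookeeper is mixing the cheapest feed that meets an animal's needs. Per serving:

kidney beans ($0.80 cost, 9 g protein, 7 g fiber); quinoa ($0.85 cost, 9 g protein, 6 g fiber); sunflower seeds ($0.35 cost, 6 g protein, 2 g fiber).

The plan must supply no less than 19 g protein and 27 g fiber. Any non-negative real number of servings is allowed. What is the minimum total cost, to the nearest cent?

With two linear requirements the optimum uses one or two foods; enumerate the corners.
kidney beans only: max(19/9, 27/7) = 3.857 servings → $3.09.
quinoa only: max(19/9, 27/6) = 4.5 servings → $3.83.
sunflower seeds only: max(19/6, 27/2) = 13.5 servings → $4.72.
kidney beans + quinoa with both targets exact would need a negative amount; discard.
kidney beans + sunflower seeds with both targets exact would need a negative amount; discard.
quinoa + sunflower seeds with both targets exact would need a negative amount; discard.
The minimum over all feasible corners is $3.09.

$3.09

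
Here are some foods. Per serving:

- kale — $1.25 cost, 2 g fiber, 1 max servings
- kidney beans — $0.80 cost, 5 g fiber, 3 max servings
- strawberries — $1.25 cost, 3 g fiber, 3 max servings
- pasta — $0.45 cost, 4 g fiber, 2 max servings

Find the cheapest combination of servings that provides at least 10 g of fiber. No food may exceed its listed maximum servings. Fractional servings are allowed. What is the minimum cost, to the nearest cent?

$1.22

Cost per g of fiber: pasta $0.1125, kidney beans $0.1600, strawberries $0.4167, kale $0.6250.
Take 2 servings of pasta: +8.0 g fiber for $0.90 (total $0.90, still need 2.0 g).
Take 0.4 servings of kidney beans: +2.0 g fiber for $0.32 (total $1.22, still need 0.0 g).
Greedy by cheapest-per-g is optimal for a single linear constraint, so the minimum cost is $1.22.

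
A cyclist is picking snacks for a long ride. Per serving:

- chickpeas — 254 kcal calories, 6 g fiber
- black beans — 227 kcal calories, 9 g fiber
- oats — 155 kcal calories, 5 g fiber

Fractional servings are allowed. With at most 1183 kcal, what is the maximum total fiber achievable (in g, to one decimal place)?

46.9 g

Fiber per kcal: black beans 0.03965, oats 0.03226, chickpeas 0.02362.
With no serving limits, spend the whole calories allowance on black beans: 1183 kcal / 227 kcal × 9 g = 46.9 g.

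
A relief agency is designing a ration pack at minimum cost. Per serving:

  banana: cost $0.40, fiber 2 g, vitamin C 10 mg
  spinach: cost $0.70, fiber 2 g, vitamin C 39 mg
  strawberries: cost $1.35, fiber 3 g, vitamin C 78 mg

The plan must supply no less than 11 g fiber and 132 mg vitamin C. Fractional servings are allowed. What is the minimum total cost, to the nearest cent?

banana only: max(11/2, 132/10) = 13.2 servings → $5.28.
spinach only: max(11/2, 132/39) = 5.5 servings → $3.85.
strawberries only: max(11/3, 132/78) = 3.667 servings → $4.95.
banana + spinach with both tight: 2.845 servings and 2.655 servings → $3.00.
banana + strawberries with both tight: 3.667 servings and 1.222 servings → $3.12.
spinach + strawberries with both targets exact would need a negative amount; discard.
Cheapest feasible corner: $3.00.

$3.00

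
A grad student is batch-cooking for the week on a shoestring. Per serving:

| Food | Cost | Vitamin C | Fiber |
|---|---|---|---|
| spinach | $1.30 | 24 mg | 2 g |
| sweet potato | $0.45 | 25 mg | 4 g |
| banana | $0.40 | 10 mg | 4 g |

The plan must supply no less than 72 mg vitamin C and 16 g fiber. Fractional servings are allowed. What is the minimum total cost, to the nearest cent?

$1.71

This is a tiny linear program; its minimum lies at a vertex of the feasible set. List the vertices and price them.
spinach only: max(72/24, 16/2) = 8 servings → $10.40.
sweet potato only: max(72/25, 16/4) = 4 servings → $1.80.
banana only: max(72/10, 16/4) = 7.2 servings → $2.88.
spinach + sweet potato with both targets exact would need a negative amount; discard.
spinach + banana with both tight: 1.684 servings and 3.158 servings → $3.45.
sweet potato + banana with both tight: 2.133 servings and 1.867 servings → $1.71.
The minimum over all feasible corners is $1.71.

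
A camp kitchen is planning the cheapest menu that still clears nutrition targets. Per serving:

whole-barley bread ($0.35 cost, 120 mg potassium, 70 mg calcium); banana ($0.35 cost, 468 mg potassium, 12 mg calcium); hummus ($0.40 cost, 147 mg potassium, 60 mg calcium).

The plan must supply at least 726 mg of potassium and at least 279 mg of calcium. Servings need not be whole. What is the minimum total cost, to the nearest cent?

This is a tiny linear program; its minimum lies at a vertex of the feasible set. List the vertices and price them.
whole-barley bread only: max(726/120, 279/70) = 6.05 servings → $2.12.
banana only: max(726/468, 279/12) = 23.25 servings → $8.14.
hummus only: max(726/147, 279/60) = 4.939 servings → $1.98.
whole-barley bread + banana with both tight: 3.891 servings and 0.5536 servings → $1.56.
whole-barley bread + hummus: the both-tight solution has a negative serving — not a feasible corner.
banana + hummus with both tight: 0.09679 servings and 4.631 servings → $1.89.
So the least-cost plan costs $1.56.

$1.56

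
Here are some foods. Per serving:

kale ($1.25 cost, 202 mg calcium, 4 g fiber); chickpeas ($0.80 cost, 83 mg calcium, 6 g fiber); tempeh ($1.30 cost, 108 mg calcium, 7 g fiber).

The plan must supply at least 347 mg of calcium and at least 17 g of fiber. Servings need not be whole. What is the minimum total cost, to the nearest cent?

$2.81

Minimising a linear cost over {calcium ≥ 347, fiber ≥ 17, servings ≥ 0} — the optimum is at a vertex, using one or two foods.
kale only: max(347/202, 17/4) = 4.25 servings → $5.31.
chickpeas only: max(347/83, 17/6) = 4.181 servings → $3.34.
tempeh only: max(347/108, 17/7) = 3.213 servings → $4.18.
kale + chickpeas with both tight: 0.7625 servings and 2.325 servings → $2.81.
kale + tempeh with both tight: 0.6039 servings and 2.084 servings → $3.46.
chickpeas + tempeh with both targets exact would need a negative amount; discard.
Cheapest feasible corner: $2.81.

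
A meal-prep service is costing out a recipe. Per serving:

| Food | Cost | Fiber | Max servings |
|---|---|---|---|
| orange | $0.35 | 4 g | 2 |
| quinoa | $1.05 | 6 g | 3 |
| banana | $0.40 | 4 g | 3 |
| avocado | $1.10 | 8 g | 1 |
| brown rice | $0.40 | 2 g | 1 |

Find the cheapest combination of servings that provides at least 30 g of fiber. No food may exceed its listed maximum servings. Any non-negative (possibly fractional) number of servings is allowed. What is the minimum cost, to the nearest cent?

Cost per g of fiber: orange $0.0875, banana $0.1000, avocado $0.1375, quinoa $0.1750, brown rice $0.2000.
Take 2 servings of orange: +8.0 g fiber for $0.70 (total $0.70, still need 22.0 g).
Take 3 servings of banana: +12.0 g fiber for $1.20 (total $1.90, still need 10.0 g).
Take 1 serving of avocado: +8.0 g fiber for $1.10 (total $3.00, still need 2.0 g).
Take 0.3333 servings of quinoa: +2.0 g fiber for $0.35 (total $3.35, still need 0.0 g).
Greedy by cheapest-per-g is optimal for a single linear constraint, so the minimum cost is $3.35.

$3.35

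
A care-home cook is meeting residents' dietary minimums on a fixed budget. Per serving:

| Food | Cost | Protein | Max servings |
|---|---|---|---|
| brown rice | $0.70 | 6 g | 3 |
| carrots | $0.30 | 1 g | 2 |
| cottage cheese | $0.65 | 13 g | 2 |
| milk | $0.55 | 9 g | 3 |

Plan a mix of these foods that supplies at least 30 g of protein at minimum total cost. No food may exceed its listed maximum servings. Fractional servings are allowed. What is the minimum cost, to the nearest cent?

$1.54

Cost per g of protein: cottage cheese $0.0500, milk $0.0611, brown rice $0.1167, carrots $0.3000.
Take 2 servings of cottage cheese: +26.0 g protein for $1.30 (total $1.30, still need 4.0 g).
Take 0.4444 servings of milk: +4.0 g protein for $0.24 (total $1.54, still need 0.0 g).
Filling from the cheapest source first is optimal under one linear minimum: $1.54.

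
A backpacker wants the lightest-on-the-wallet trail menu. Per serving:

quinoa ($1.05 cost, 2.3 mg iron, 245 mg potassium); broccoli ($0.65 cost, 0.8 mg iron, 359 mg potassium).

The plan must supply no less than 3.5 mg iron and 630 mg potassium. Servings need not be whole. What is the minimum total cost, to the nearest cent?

Minimising a linear cost over {iron ≥ 3.5, potassium ≥ 630, servings ≥ 0} — the optimum is at a vertex, using one or two foods.
quinoa only: max(3.5/2.3, 630/245) = 2.571 servings → $2.70.
broccoli only: max(3.5/0.8, 630/359) = 4.375 servings → $2.84.
quinoa + broccoli with both tight: 1.195 servings and 0.9393 servings → $1.87.
Cheapest feasible corner: $1.87.

$1.87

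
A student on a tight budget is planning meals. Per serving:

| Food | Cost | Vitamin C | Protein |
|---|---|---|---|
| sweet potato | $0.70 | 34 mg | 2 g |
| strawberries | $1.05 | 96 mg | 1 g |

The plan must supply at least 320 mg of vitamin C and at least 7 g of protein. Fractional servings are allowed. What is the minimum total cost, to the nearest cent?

$4.23

A basic optimal solution has at most two foods positive. Try each food alone and each pair with both targets met exactly.
sweet potato only: max(320/34, 7/2) = 9.412 servings → $6.59.
strawberries only: max(320/96, 7/1) = 7 servings → $7.35.
sweet potato + strawberries with both tight: 2.228 servings and 2.544 servings → $4.23.
So the least-cost plan costs $4.23.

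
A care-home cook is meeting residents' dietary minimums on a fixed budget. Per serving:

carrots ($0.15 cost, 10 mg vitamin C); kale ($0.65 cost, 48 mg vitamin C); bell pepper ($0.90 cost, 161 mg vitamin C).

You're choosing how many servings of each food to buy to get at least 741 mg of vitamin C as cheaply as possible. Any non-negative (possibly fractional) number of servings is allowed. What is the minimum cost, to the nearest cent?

$4.14

Cost per mg of vitamin C: bell pepper $0.0056, kale $0.0135, carrots $0.0150.
With no serving limits, use only bell pepper: 741 mg / 161 mg = 4.602 servings × $0.90 = $4.14.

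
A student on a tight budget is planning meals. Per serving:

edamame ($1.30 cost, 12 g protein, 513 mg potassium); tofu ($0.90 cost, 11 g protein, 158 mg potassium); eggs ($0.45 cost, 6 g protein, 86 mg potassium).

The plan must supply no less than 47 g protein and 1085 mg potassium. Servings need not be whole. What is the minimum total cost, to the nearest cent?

$4.01

Minimising a linear cost over {protein ≥ 47, potassium ≥ 1085, servings ≥ 0} — the optimum is at a vertex, using one or two foods.
edamame only: max(47/12, 1085/513) = 3.917 servings → $5.09.
tofu only: max(47/11, 1085/158) = 6.867 servings → $6.18.
eggs only: max(47/6, 1085/86) = 12.62 servings → $5.68.
edamame + tofu with both tight: 1.203 servings and 2.96 servings → $4.23.
edamame + eggs with both tight: 1.206 servings and 5.421 servings → $4.01.
tofu + eggs: the both-tight solution has a negative serving — not a feasible corner.
The minimum over all feasible corners is $4.01.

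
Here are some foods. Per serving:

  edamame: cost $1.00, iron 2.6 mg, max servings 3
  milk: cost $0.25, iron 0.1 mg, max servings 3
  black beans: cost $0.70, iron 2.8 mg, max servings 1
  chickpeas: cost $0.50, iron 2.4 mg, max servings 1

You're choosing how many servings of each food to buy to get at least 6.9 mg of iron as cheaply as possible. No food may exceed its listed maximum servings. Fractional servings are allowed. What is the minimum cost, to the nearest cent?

$1.85

Cost per mg of iron: chickpeas $0.2083, black beans $0.2500, edamame $0.3846, milk $2.5000.
Take 1 serving of chickpeas: +2.4 mg iron for $0.50 (total $0.50, still need 4.5 mg).
Take 1 serving of black beans: +2.8 mg iron for $0.70 (total $1.20, still need 1.7 mg).
Take 0.6538 servings of edamame: +1.7 mg iron for $0.65 (total $1.85, still need 0.0 mg).
Filling from the cheapest source first is optimal under one linear minimum: $1.85.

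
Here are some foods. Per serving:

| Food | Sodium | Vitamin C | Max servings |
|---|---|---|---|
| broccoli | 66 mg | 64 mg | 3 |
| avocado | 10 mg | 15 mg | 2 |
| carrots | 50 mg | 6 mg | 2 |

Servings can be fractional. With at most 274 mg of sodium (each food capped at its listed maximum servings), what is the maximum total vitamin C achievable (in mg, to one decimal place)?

228.7 mg

Vitamin C per mg sodium: avocado 1.5, broccoli 0.9697, carrots 0.12.
Take 2 servings of avocado: uses 20 mg sodium, +30.0 mg vitamin C (running total 30.0 mg).
Take 3 servings of broccoli: uses 198 mg sodium, +192.0 mg vitamin C (running total 222.0 mg).
Take 1.12 servings of carrots: uses 56 mg sodium, +6.7 mg vitamin C (running total 228.7 mg).
Filling greedily by vitamin C-per-mg sodium is optimal for one linear limit, giving 228.7 mg.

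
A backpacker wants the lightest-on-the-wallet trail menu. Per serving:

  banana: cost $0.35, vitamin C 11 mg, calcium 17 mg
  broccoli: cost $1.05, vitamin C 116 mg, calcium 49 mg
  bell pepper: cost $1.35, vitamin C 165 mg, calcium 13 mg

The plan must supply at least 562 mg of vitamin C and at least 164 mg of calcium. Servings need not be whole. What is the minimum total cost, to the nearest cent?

$4.90

At the optimum either one food covers both requirements or two foods hit both targets exactly; no other combination can be cheaper.
banana only: max(562/11, 164/17) = 51.09 servings → $17.88.
broccoli only: max(562/116, 164/49) = 4.845 servings → $5.09.
bell pepper only: max(562/165, 164/13) = 12.62 servings → $17.03.
banana + broccoli with both targets exact would need a negative amount; discard.
banana + bell pepper with both tight: 7.421 servings and 2.911 servings → $6.53.
broccoli + bell pepper with both tight: 3.003 servings and 1.295 servings → $4.90.
So the least-cost plan costs $4.90.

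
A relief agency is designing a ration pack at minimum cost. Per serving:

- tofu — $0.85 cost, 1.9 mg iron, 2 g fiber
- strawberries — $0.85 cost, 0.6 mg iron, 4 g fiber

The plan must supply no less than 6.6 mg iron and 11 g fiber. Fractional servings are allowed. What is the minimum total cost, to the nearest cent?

$3.65

This is a tiny linear program; its minimum lies at a vertex of the feasible set. List the vertices and price them.
tofu only: max(6.6/1.9, 11/2) = 5.5 servings → $4.67.
strawberries only: max(6.6/0.6, 11/4) = 11 servings → $9.35.
tofu + strawberries with both tight: 3.094 servings and 1.203 servings → $3.65.
Cheapest feasible corner: $3.65.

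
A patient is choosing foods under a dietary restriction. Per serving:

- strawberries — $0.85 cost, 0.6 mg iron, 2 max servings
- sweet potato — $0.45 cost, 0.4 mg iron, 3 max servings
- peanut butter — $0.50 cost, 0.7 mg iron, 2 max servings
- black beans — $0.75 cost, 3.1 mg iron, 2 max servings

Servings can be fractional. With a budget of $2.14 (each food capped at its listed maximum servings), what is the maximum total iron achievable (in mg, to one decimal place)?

7.1 mg

Iron per dollar: black beans 4.133, peanut butter 1.4, sweet potato 0.8889, strawberries 0.7059.
Take 2 servings of black beans: spends $1.50, +6.2 mg iron (running total 6.2 mg).
Take 1.28 servings of peanut butter: spends $0.64, +0.9 mg iron (running total 7.1 mg).
Greedy by best ratio exhausts the cost allowance optimally: 7.1 mg.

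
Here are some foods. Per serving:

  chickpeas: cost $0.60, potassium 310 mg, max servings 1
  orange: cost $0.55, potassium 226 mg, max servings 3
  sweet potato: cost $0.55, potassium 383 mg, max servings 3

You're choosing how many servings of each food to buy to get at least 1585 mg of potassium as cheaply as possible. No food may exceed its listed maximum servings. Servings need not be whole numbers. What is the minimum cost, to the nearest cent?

Cost per mg of potassium: sweet potato $0.0014, chickpeas $0.0019, orange $0.0024.
Take 3 servings of sweet potato: +1149.0 mg potassium for $1.65 (total $1.65, still need 436.0 mg).
Take 1 serving of chickpeas: +310.0 mg potassium for $0.60 (total $2.25, still need 126.0 mg).
Take 0.5575 servings of orange: +126.0 mg potassium for $0.31 (total $2.56, still need 0.0 mg).
Greedy by cheapest-per-mg is optimal for a single linear constraint, so the minimum cost is $2.56.

$2.56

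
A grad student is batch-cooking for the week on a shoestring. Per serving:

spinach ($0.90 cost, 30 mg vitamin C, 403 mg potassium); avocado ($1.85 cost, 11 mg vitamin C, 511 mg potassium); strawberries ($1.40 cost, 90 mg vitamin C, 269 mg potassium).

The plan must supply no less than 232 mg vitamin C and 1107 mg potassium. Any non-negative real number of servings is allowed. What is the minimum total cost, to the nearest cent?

$4.18

Two binding constraints pin down two serving amounts, so the optimal mix uses at most two foods. The candidates are each food alone (scaled to the tighter of vitamin C/potassium) and each pair with both constraints tight.
spinach only: max(232/30, 1107/403) = 7.733 servings → $6.96.
avocado only: max(232/11, 1107/511) = 21.09 servings → $39.02.
strawberries only: max(232/90, 1107/269) = 4.115 servings → $5.76.
spinach + avocado with both targets exact would need a negative amount; discard.
spinach + strawberries with both tight: 1.32 servings and 2.138 servings → $4.18.
avocado + strawberries with both tight: 0.865 servings and 2.472 servings → $5.06.
So the least-cost plan costs $4.18.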